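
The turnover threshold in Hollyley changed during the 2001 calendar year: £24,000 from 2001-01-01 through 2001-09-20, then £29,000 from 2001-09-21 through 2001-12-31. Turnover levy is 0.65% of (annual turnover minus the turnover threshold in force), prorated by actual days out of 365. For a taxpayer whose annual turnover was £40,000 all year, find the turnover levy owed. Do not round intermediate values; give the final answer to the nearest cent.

£94.92

2001-01-01 to 2001-09-20: 263 days, exemption £24,000 → (£40,000 − £24,000) × 0.65% × 263/365 = £74.9370
2001-09-21 to 2001-12-31: 102 days, exemption £29,000 → (£40,000 − £29,000) × 0.65% × 102/365 = £19.9808
Total = £94.9178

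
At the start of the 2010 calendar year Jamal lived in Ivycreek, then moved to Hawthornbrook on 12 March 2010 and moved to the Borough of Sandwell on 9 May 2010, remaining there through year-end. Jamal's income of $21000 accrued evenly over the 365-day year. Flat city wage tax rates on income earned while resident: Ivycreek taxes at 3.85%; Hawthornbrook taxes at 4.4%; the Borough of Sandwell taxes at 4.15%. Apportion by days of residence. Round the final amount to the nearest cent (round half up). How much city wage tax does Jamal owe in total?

Ivycreek, 1 January – 11 March 2010: 70 days → $21000 × 3.85% × 70/365 = $155.0548
Hawthornbrook, 12 March – 8 May 2010: 58 days → $21000 × 4.4% × 58/365 = $146.8274
The Borough of Sandwell, 9 May – 31 December 2010: 237 days → $21000 × 4.15% × 237/365 = $565.8781
Total = $867.7603

$867.76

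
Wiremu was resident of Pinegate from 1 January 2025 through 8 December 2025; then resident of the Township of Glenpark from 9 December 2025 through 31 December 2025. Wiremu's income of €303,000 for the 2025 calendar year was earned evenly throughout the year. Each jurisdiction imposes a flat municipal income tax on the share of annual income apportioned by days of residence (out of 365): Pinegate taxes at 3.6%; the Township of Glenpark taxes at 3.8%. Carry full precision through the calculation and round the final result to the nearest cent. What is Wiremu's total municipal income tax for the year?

€10,946.19

Pinegate, 1 January – 8 December 2025: 342 days → €303,000 × 3.6% × 342/365 = €10,220.6466
The Township of Glenpark, 9 December – 31 December 2025: 23 days → €303,000 × 3.8% × 23/365 = €725.5397
Total = €10,946.1863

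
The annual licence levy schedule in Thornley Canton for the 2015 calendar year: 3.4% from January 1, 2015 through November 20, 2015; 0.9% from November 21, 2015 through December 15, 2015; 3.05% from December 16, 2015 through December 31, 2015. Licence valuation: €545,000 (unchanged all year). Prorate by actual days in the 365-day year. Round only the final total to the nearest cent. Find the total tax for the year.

January 1 – November 20, 2015: 324 days at 3.4% → €545,000 × 3.4% × 324/365 = €16,448.5479
November 21 – December 15, 2015: 25 days at 0.9% → €545,000 × 0.9% × 25/365 = €335.9589
December 16 – December 31, 2015: 16 days at 3.05% → €545,000 × 3.05% × 16/365 = €728.6575
Total = €17,513.1644

€17,513.16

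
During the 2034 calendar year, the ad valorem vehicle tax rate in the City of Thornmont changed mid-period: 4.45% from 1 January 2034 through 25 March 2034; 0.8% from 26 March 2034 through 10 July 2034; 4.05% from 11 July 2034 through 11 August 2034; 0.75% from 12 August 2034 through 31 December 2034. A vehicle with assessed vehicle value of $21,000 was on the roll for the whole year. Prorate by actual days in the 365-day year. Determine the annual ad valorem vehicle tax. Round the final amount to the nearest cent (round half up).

1 January – 25 March 2034: 84 days at 4.45% → $21,000 × 4.45% × 84/365 = $215.0630
26 March – 10 July 2034: 107 days at 0.8% → $21,000 × 0.8% × 107/365 = $49.2493
11 July – 11 August 2034: 32 days at 4.05% → $21,000 × 4.05% × 32/365 = $74.5644
12 August – 31 December 2034: 142 days at 0.75% → $21,000 × 0.75% × 142/365 = $61.2740
Total = $400.1507

$400.15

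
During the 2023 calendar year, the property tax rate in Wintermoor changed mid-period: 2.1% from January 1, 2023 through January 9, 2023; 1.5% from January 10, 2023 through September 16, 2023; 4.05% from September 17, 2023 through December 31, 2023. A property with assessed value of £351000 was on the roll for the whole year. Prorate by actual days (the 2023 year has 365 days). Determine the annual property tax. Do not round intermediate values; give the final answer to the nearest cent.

January 1 – January 9, 2023: 9 days at 2.1% → £351000 × 2.1% × 9/365 = £181.7507
January 10 – September 16, 2023: 250 days at 1.5% → £351000 × 1.5% × 250/365 = £3606.1644
September 17 – December 31, 2023: 106 days at 4.05% → £351000 × 4.05% × 106/365 = £4128.3370
Total = £7916.2521

£7916.25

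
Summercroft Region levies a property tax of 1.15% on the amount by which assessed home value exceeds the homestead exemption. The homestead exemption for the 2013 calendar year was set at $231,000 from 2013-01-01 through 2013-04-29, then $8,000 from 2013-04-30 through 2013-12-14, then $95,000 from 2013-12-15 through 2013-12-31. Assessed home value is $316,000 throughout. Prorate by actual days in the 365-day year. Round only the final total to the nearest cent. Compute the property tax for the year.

2013-01-01 to 2013-04-29: 119 days, exemption $231,000 → ($316,000 − $231,000) × 1.15% × 119/365 = $318.6918
2013-04-30 to 2013-12-14: 229 days, exemption $8,000 → ($316,000 − $8,000) × 1.15% × 229/365 = $2,222.2411
2013-12-15 to 2013-12-31: 17 days, exemption $95,000 → ($316,000 − $95,000) × 1.15% × 17/365 = $118.3712
Total = $2,659.3041

$2,659.30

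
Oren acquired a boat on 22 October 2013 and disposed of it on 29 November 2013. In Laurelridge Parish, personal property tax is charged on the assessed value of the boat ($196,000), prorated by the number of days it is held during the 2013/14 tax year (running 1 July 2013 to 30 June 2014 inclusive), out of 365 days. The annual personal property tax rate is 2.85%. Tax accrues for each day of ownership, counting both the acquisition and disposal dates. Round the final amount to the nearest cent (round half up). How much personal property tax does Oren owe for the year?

$596.86

Days held (22 October – 29 November 2013): 39 out of 365
Tax = $196,000 × 2.85% × 39/365 = $596.8603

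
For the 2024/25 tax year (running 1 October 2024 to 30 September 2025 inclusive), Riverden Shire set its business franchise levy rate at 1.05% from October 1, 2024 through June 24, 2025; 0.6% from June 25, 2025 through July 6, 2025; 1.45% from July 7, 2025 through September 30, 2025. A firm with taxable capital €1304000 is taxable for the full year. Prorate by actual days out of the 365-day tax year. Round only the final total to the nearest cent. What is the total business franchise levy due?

€14728.05

October 1, 2024 – June 24, 2025: 267 days at 1.05% → €1304000 × 1.05% × 267/365 = €10015.7918
June 25 – July 6, 2025: 12 days at 0.6% → €1304000 × 0.6% × 12/365 = €257.2274
July 7 – September 30, 2025: 86 days at 1.45% → €1304000 × 1.45% × 86/365 = €4455.0356
Total = €14728.0548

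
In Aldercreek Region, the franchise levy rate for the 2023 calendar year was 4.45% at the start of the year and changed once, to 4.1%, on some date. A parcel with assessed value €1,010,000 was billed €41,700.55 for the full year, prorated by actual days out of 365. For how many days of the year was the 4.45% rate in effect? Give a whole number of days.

Let d = days at the first rate; then 365 − d days at the second rate.
€1,010,000 × [4.45%·d + 4.1%·(365−d)] / 365 = €41,700.55
Solving gives d = 30, so the new rate took effect on 31 Jan 2023.

30 days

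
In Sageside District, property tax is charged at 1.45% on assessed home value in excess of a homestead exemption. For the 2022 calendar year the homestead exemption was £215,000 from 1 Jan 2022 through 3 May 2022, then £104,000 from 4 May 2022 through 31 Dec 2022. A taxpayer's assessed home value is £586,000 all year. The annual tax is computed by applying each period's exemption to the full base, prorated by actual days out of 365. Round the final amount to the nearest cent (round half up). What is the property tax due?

1 Jan – 3 May 2022: 123 days, exemption £215,000 → (£586,000 − £215,000) × 1.45% × 123/365 = £1,812.8178
4 May – 31 Dec 2022: 242 days, exemption £104,000 → (£586,000 − £104,000) × 1.45% × 242/365 = £4,633.8027
Total = £6,446.6205

£6,446.62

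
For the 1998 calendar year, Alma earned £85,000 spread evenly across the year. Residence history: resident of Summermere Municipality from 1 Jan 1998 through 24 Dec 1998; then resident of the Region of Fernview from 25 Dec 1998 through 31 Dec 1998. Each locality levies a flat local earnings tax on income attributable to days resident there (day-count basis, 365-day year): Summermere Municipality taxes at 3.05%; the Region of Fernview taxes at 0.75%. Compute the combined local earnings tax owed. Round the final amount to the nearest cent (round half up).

Summermere Municipality, 1 Jan – 24 Dec 1998: 358 days → £85,000 × 3.05% × 358/365 = £2,542.7808
The Region of Fernview, 25 Dec – 31 Dec 1998: 7 days → £85,000 × 0.75% × 7/365 = £12.2260
Total = £2,555.0068

£2,555.01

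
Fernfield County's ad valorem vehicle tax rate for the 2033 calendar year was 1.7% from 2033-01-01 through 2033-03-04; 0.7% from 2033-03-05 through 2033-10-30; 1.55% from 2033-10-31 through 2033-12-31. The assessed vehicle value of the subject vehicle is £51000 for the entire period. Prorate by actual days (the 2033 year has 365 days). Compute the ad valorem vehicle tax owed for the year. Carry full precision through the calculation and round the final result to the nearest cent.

£518.66

2033-01-01 to 2033-03-04: 63 days at 1.7% → £51000 × 1.7% × 63/365 = £149.6466
2033-03-05 to 2033-10-30: 240 days at 0.7% → £51000 × 0.7% × 240/365 = £234.7397
2033-10-31 to 2033-12-31: 62 days at 1.55% → £51000 × 1.55% × 62/365 = £134.2767
Total = £518.6630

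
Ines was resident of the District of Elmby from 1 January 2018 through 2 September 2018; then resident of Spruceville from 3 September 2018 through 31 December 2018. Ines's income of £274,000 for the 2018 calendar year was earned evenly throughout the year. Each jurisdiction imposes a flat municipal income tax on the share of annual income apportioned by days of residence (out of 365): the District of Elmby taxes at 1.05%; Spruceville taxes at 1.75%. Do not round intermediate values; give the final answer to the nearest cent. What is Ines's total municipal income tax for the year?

The District of Elmby, 1 January – 2 September 2018: 245 days → £274,000 × 1.05% × 245/365 = £1,931.1370
Spruceville, 3 September – 31 December 2018: 120 days → £274,000 × 1.75% × 120/365 = £1,576.4384
Total = £3,507.5753

£3,507.58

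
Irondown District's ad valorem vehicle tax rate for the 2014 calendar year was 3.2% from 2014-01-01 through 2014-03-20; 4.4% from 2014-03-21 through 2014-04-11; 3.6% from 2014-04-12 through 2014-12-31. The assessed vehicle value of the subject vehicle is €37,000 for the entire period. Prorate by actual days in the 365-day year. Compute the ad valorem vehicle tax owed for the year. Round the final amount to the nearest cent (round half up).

2014-01-01 to 2014-03-20: 79 days at 3.2% → €37,000 × 3.2% × 79/365 = €256.2630
2014-03-21 to 2014-04-11: 22 days at 4.4% → €37,000 × 4.4% × 22/365 = €98.1260
2014-04-12 to 2014-12-31: 264 days at 3.6% → €37,000 × 3.6% × 264/365 = €963.4192
Total = €1,317.8082

€1,317.81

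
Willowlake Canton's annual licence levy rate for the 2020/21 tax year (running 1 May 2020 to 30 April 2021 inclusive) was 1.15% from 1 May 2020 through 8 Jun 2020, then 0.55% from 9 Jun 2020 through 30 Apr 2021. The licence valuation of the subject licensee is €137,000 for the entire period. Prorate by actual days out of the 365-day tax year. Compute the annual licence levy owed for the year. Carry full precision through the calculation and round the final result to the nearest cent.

€841.33

1 May – 8 Jun 2020: 39 days at 1.15% → €137,000 × 1.15% × 39/365 = €168.3411
9 Jun 2020 – 30 Apr 2021: 326 days at 0.55% → €137,000 × 0.55% × 326/365 = €672.9890
Total = €841.3301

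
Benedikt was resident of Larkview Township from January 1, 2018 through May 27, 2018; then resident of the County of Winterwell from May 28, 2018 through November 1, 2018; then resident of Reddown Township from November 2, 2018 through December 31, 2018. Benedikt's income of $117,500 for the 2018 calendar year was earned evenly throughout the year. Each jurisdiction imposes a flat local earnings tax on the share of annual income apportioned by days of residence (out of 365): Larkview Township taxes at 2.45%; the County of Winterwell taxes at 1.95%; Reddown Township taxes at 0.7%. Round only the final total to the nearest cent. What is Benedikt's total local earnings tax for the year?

$2,286.42

Larkview Township, January 1 – May 27, 2018: 147 days → $117,500 × 2.45% × 147/365 = $1,159.3870
The County of Winterwell, May 28 – November 1, 2018: 158 days → $117,500 × 1.95% × 158/365 = $991.8288
Reddown Township, November 2 – December 31, 2018: 60 days → $117,500 × 0.7% × 60/365 = $135.2055
Total = $2,286.4212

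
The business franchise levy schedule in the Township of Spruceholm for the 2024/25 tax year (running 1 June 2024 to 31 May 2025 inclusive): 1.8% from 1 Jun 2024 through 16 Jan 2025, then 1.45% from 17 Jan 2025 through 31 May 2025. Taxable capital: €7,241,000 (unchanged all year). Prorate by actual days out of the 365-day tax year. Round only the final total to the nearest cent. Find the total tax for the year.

1 Jun 2024 – 16 Jan 2025: 230 days at 1.8% → €7,241,000 × 1.8% × 230/365 = €82,130.7945
17 Jan – 31 May 2025: 135 days at 1.45% → €7,241,000 × 1.45% × 135/365 = €38,833.5822
Total = €120,964.3767

€120,964.38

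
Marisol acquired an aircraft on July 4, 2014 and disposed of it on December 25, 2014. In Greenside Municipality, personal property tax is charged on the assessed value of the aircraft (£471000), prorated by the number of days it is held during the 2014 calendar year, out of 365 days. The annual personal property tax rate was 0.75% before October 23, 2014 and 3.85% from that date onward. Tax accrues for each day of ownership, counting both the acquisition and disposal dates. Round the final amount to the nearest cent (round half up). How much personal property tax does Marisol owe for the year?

July 4 – October 22, 2014: 111 days at 0.75% → £471000 × 0.75% × 111/365 = £1074.2671
October 23 – December 25, 2014: 64 days at 3.85% → £471000 × 3.85% × 64/365 = £3179.5726
Total = £4253.8397

£4253.84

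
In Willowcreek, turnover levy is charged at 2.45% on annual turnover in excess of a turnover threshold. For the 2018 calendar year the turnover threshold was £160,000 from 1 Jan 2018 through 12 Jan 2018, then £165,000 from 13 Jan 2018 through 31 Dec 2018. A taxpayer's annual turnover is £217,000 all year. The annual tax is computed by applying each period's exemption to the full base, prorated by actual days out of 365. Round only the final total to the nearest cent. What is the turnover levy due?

£1,278.03

1 Jan – 12 Jan 2018: 12 days, exemption £160,000 → (£217,000 − £160,000) × 2.45% × 12/365 = £45.9123
13 Jan – 31 Dec 2018: 353 days, exemption £165,000 → (£217,000 − £165,000) × 2.45% × 353/365 = £1,232.1151
Total = £1,278.0274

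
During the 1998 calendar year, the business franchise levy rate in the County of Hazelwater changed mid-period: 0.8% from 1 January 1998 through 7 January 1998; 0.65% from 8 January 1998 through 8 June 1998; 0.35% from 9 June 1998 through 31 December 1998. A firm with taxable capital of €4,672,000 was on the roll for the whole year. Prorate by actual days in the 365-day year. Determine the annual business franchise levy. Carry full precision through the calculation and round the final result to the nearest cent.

€22,592.00

1 January – 7 January 1998: 7 days at 0.8% → €4,672,000 × 0.8% × 7/365 = €716.8000
8 January – 8 June 1998: 152 days at 0.65% → €4,672,000 × 0.65% × 152/365 = €12,646.4000
9 June – 31 December 1998: 206 days at 0.35% → €4,672,000 × 0.35% × 206/365 = €9,228.8000
Total = €22,592.0000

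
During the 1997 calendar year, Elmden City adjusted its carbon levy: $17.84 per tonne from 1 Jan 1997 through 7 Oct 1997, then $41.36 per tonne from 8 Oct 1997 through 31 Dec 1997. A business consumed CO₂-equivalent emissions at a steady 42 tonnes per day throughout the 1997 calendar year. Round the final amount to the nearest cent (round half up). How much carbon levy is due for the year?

$357453.60

1 Jan – 7 Oct 1997: 280 days × 42 tonnes/day = 11,760 tonnes at $17.84/tonne → $209798.40
8 Oct – 31 Dec 1997: 85 days × 42 tonnes/day = 3,570 tonnes at $41.36/tonne → $147655.20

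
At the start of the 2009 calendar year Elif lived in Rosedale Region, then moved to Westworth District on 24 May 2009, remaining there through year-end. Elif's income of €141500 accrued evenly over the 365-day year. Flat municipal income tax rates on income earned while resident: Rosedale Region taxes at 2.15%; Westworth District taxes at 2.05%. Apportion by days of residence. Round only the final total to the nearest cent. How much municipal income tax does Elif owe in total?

€2956.19

Rosedale Region, 1 Jan – 23 May 2009: 143 days → €141500 × 2.15% × 143/365 = €1191.8952
Westworth District, 24 May – 31 Dec 2009: 222 days → €141500 × 2.05% × 222/365 = €1764.2918
Total = €2956.1870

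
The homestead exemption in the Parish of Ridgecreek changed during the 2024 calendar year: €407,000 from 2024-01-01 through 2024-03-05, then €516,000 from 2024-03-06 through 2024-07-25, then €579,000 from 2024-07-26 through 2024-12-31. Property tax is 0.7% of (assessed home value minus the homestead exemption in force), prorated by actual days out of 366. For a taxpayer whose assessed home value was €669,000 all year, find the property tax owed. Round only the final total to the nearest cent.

2024-01-01 to 2024-03-05: 65 days, exemption €407,000 → (€669,000 − €407,000) × 0.7% × 65/366 = €325.7104
2024-03-06 to 2024-07-25: 142 days, exemption €516,000 → (€669,000 − €516,000) × 0.7% × 142/366 = €415.5246
2024-07-26 to 2024-12-31: 159 days, exemption €579,000 → (€669,000 − €579,000) × 0.7% × 159/366 = €273.6885
Total = €1,014.9235

€1,014.92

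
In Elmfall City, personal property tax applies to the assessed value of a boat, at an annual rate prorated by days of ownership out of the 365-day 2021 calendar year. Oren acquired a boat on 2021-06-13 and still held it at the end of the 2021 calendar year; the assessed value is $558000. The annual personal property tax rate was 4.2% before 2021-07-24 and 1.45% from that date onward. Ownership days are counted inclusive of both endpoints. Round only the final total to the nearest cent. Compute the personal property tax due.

2021-06-13 to 2021-07-23: 41 days at 4.2% → $558000 × 4.2% × 41/365 = $2632.5370
2021-07-24 to 2021-12-31: 161 days at 1.45% → $558000 × 1.45% × 161/365 = $3568.9068
Total = $6201.4438

$6201.44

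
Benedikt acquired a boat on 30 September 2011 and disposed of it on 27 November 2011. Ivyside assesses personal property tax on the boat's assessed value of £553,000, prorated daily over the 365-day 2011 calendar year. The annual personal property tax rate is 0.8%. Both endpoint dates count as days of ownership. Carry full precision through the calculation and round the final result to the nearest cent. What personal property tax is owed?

£715.11

Days held (30 September – 27 November 2011): 59 out of 365
Tax = £553,000 × 0.8% × 59/365 = £715.1123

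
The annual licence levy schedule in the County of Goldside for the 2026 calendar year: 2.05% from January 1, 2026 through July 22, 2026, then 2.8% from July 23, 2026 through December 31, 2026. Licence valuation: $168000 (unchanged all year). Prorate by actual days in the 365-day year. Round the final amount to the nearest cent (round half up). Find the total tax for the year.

January 1 – July 22, 2026: 203 days at 2.05% → $168000 × 2.05% × 203/365 = $1915.4301
July 23 – December 31, 2026: 162 days at 2.8% → $168000 × 2.8% × 162/365 = $2087.8027
Total = $4003.2329

$4003.23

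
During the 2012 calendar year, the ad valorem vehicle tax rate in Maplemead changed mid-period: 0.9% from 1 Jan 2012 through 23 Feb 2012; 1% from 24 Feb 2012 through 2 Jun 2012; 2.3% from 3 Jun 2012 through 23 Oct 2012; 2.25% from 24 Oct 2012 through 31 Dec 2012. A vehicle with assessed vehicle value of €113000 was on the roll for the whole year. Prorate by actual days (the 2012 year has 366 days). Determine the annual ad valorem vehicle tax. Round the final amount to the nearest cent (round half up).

€1953.57

1 Jan – 23 Feb 2012: 54 days at 0.9% → €113000 × 0.9% × 54/366 = €150.0492
24 Feb – 2 Jun 2012: 100 days at 1% → €113000 × 1% × 100/366 = €308.7432
3 Jun – 23 Oct 2012: 143 days at 2.3% → €113000 × 2.3% × 143/366 = €1015.4563
24 Oct – 31 Dec 2012: 69 days at 2.25% → €113000 × 2.25% × 69/366 = €479.3238
Total = €1953.5724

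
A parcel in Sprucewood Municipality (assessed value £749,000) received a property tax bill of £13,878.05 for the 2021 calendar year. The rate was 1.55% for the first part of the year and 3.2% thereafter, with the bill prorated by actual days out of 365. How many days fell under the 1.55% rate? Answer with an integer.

298 days

Let d = days at the first rate; then 365 − d days at the second rate.
£749,000 × [1.55%·d + 3.2%·(365−d)] / 365 = £13,878.05
Solving gives d = 298, so the new rate took effect on October 26, 2021.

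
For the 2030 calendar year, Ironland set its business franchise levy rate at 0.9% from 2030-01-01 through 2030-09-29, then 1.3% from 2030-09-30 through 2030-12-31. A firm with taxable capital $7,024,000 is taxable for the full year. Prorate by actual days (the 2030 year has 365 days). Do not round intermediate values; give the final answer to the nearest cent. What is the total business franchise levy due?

$70,374.71

2030-01-01 to 2030-09-29: 272 days at 0.9% → $7,024,000 × 0.9% × 272/365 = $47,108.9096
2030-09-30 to 2030-12-31: 93 days at 1.3% → $7,024,000 × 1.3% × 93/365 = $23,265.7973
Total = $70,374.7068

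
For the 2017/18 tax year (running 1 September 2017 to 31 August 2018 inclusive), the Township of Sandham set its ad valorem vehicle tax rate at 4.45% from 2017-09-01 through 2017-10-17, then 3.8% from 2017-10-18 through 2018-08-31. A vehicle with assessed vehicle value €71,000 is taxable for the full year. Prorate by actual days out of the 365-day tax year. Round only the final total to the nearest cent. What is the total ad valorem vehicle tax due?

€2,757.43

2017-09-01 to 2017-10-17: 47 days at 4.45% → €71,000 × 4.45% × 47/365 = €406.8397
2017-10-18 to 2018-08-31: 318 days at 3.8% → €71,000 × 3.8% × 318/365 = €2,350.5863
Total = €2,757.4260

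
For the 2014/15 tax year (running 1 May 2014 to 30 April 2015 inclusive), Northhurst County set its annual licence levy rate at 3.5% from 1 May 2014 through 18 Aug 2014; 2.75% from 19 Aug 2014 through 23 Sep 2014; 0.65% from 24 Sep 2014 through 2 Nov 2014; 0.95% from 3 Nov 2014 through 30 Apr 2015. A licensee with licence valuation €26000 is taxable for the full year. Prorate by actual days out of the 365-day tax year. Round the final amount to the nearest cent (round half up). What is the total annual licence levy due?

1 May – 18 Aug 2014: 110 days at 3.5% → €26000 × 3.5% × 110/365 = €274.2466
19 Aug – 23 Sep 2014: 36 days at 2.75% → €26000 × 2.75% × 36/365 = €70.5205
24 Sep – 2 Nov 2014: 40 days at 0.65% → €26000 × 0.65% × 40/365 = €18.5205
3 Nov 2014 – 30 Apr 2015: 179 days at 0.95% → €26000 × 0.95% × 179/365 = €121.1315
Total = €484.4192

€484.42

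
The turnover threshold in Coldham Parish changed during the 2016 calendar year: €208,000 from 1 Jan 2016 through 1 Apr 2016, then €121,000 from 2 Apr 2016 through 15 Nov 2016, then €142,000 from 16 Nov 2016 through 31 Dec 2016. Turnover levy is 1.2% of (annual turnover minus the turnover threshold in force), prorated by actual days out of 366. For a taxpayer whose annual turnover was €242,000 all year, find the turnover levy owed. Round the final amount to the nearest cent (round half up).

1 Jan – 1 Apr 2016: 92 days, exemption €208,000 → (€242,000 − €208,000) × 1.2% × 92/366 = €102.5574
2 Apr – 15 Nov 2016: 228 days, exemption €121,000 → (€242,000 − €121,000) × 1.2% × 228/366 = €904.5246
16 Nov – 31 Dec 2016: 46 days, exemption €142,000 → (€242,000 − €142,000) × 1.2% × 46/366 = €150.8197
Total = €1,157.9016

€1,157.90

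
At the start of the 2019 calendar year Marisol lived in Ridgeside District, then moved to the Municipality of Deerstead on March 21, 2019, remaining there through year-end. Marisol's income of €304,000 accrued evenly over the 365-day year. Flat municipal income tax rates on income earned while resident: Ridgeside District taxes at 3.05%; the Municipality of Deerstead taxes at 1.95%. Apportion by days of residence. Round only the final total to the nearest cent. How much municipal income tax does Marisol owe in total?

Ridgeside District, January 1 – March 20, 2019: 79 days → €304,000 × 3.05% × 79/365 = €2,006.8164
The Municipality of Deerstead, March 21 – December 31, 2019: 286 days → €304,000 × 1.95% × 286/365 = €4,644.9534
Total = €6,651.7699

€6,651.77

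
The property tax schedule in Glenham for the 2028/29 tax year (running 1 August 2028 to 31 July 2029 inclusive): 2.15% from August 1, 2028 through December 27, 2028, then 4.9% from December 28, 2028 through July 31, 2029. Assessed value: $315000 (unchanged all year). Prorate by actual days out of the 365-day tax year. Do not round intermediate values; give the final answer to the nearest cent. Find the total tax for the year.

$11898.80

August 1 – December 27, 2028: 149 days at 2.15% → $315000 × 2.15% × 149/365 = $2764.6644
December 28, 2028 – July 31, 2029: 216 days at 4.9% → $315000 × 4.9% × 216/365 = $9134.1370
Total = $11898.8014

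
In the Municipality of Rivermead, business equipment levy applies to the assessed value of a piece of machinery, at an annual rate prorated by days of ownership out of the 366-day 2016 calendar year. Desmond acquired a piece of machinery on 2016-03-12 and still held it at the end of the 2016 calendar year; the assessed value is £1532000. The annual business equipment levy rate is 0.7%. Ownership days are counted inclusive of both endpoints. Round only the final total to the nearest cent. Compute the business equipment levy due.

£8643.66

Days held (2016-03-12 to 2016-12-31): 295 out of 366
Tax = £1532000 × 0.7% × 295/366 = £8643.6612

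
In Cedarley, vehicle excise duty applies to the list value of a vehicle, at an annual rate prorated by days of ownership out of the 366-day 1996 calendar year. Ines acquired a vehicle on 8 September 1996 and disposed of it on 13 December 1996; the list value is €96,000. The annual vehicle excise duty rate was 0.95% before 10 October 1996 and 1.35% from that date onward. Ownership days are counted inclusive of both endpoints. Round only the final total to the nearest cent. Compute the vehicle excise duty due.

8 September – 9 October 1996: 32 days at 0.95% → €96,000 × 0.95% × 32/366 = €79.7377
10 October – 13 December 1996: 65 days at 1.35% → €96,000 × 1.35% × 65/366 = €230.1639
Total = €309.9016

€309.90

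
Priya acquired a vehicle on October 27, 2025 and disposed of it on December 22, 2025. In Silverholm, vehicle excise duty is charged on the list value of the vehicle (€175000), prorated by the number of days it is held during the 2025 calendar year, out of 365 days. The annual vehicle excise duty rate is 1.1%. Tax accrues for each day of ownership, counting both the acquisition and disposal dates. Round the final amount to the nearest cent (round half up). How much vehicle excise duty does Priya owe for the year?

Days held (October 27 – December 22, 2025): 57 out of 365
Tax = €175000 × 1.1% × 57/365 = €300.6164

€300.62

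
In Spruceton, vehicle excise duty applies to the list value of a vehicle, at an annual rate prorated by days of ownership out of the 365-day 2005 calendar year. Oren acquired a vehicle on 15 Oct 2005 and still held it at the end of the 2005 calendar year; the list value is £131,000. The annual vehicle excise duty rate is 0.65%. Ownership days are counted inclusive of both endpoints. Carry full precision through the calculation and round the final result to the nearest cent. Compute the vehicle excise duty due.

£181.96

Days held (15 Oct – 31 Dec 2005): 78 out of 365
Tax = £131,000 × 0.65% × 78/365 = £181.9644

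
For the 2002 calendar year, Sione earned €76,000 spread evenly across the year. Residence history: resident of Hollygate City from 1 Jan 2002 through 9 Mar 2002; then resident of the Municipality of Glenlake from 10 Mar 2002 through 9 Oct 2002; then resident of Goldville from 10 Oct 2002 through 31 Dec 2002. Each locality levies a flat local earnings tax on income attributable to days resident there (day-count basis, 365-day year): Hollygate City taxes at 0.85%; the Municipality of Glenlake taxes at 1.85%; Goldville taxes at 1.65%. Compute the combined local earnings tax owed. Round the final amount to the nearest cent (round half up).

€1,229.85

Hollygate City, 1 Jan – 9 Mar 2002: 68 days → €76,000 × 0.85% × 68/365 = €120.3507
The Municipality of Glenlake, 10 Mar – 9 Oct 2002: 214 days → €76,000 × 1.85% × 214/365 = €824.3397
Goldville, 10 Oct – 31 Dec 2002: 83 days → €76,000 × 1.65% × 83/365 = €285.1562
Total = €1,229.8466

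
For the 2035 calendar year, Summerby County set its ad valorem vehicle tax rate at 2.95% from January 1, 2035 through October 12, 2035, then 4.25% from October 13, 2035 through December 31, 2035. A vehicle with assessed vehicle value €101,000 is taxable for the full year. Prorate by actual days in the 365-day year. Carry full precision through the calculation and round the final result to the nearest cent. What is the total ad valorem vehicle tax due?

€3,267.28

January 1 – October 12, 2035: 285 days at 2.95% → €101,000 × 2.95% × 285/365 = €2,326.4589
October 13 – December 31, 2035: 80 days at 4.25% → €101,000 × 4.25% × 80/365 = €940.8219
Total = €3,267.2808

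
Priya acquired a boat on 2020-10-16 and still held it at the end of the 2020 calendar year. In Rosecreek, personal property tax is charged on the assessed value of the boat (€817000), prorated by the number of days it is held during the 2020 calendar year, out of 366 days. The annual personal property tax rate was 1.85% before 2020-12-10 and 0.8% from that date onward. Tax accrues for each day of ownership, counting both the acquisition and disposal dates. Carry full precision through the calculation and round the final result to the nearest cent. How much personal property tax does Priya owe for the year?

2020-10-16 to 2020-12-09: 55 days at 1.85% → €817000 × 1.85% × 55/366 = €2271.3046
2020-12-10 to 2020-12-31: 22 days at 0.8% → €817000 × 0.8% × 22/366 = €392.8743
Total = €2664.1790

€2664.18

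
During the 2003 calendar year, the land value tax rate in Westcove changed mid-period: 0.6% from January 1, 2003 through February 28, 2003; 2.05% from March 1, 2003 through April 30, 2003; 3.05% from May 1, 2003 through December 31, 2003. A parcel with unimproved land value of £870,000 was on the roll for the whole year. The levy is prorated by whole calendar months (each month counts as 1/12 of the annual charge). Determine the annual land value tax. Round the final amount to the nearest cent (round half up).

£21,532.50

January 1 – February 28, 2003: 2 months at 0.6% → £870,000 × 0.6% × 2/12 = £870.0000
March 1 – April 30, 2003: 2 months at 2.05% → £870,000 × 2.05% × 2/12 = £2,972.5000
May 1 – December 31, 2003: 8 months at 3.05% → £870,000 × 3.05% × 8/12 = £17,690.0000
Total = £21,532.5000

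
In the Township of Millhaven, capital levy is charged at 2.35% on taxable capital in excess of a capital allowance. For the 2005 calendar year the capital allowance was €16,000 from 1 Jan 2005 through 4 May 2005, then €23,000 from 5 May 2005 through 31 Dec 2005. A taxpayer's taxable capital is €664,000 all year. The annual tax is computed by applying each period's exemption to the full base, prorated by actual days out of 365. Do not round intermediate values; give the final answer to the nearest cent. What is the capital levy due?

1 Jan – 4 May 2005: 124 days, exemption €16,000 → (€664,000 − €16,000) × 2.35% × 124/365 = €5,173.3479
5 May – 31 Dec 2005: 241 days, exemption €23,000 → (€664,000 − €23,000) × 2.35% × 241/365 = €9,946.0370
Total = €15,119.3849

€15,119.38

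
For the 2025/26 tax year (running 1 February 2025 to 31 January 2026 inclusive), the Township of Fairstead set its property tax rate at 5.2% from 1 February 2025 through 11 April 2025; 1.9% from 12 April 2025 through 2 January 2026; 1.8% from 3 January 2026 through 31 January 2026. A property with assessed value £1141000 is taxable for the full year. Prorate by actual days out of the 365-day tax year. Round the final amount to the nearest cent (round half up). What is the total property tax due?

1 February – 11 April 2025: 70 days at 5.2% → £1141000 × 5.2% × 70/365 = £11378.7397
12 April 2025 – 2 January 2026: 266 days at 1.9% → £1141000 × 1.9% × 266/365 = £15798.9425
3 January – 31 January 2026: 29 days at 1.8% → £1141000 × 1.8% × 29/365 = £1631.7863
Total = £28809.4685

£28809.47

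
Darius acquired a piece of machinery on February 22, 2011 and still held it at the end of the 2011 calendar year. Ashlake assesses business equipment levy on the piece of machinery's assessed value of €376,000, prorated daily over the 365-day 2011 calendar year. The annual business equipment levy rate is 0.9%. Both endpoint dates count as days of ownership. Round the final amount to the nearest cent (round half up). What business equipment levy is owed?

€2,901.90

Days held (February 22 – December 31, 2011): 313 out of 365
Tax = €376,000 × 0.9% × 313/365 = €2,901.8959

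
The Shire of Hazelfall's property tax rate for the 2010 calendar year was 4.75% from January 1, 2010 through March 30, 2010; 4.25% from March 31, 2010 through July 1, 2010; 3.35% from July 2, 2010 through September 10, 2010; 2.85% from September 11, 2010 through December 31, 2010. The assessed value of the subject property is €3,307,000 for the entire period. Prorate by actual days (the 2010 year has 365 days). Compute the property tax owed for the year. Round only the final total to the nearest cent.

January 1 – March 30, 2010: 89 days at 4.75% → €3,307,000 × 4.75% × 89/365 = €38,302.3082
March 31 – July 1, 2010: 93 days at 4.25% → €3,307,000 × 4.25% × 93/365 = €35,810.7329
July 2 – September 10, 2010: 71 days at 3.35% → €3,307,000 × 3.35% × 71/365 = €21,549.8616
September 11 – December 31, 2010: 112 days at 2.85% → €3,307,000 × 2.85% × 112/365 = €28,920.3945
Total = €124,583.2973

€124,583.30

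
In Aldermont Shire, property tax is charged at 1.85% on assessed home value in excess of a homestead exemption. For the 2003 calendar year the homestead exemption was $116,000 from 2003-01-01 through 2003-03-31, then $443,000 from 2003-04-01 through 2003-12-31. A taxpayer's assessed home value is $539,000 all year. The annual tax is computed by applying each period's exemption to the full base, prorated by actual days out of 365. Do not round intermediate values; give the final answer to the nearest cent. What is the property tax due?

$3,267.66

2003-01-01 to 2003-03-31: 90 days, exemption $116,000 → ($539,000 − $116,000) × 1.85% × 90/365 = $1,929.5753
2003-04-01 to 2003-12-31: 275 days, exemption $443,000 → ($539,000 − $443,000) × 1.85% × 275/365 = $1,338.0822
Total = $3,267.6575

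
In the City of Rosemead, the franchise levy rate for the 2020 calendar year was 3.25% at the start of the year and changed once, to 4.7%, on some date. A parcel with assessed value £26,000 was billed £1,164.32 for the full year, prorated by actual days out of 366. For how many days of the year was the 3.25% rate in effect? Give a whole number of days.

Let d = days at the first rate; then 366 − d days at the second rate.
£26,000 × [3.25%·d + 4.7%·(366−d)] / 366 = £1,164.32
Solving gives d = 56, so the new rate took effect on 26 February 2020.

56 days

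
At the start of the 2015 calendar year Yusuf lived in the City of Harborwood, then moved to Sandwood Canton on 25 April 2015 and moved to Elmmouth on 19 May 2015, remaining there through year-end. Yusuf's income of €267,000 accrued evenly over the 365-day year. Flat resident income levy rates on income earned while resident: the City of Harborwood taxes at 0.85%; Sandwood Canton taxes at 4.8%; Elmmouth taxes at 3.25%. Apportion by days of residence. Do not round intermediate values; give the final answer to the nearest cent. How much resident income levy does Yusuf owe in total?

The City of Harborwood, 1 January – 24 April 2015: 114 days → €267,000 × 0.85% × 114/365 = €708.8301
Sandwood Canton, 25 April – 18 May 2015: 24 days → €267,000 × 4.8% × 24/365 = €842.6959
Elmmouth, 19 May – 31 December 2015: 227 days → €267,000 × 3.25% × 227/365 = €5,396.6918
Total = €6,948.2178

€6,948.22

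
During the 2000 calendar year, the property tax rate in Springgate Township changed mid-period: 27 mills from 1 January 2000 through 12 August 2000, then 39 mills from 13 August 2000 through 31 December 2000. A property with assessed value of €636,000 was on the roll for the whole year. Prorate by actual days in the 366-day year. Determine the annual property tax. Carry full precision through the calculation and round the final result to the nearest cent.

1 January – 12 August 2000: 225 days at 27 mills → €636,000 × 2.7% × 225/366 = €10,556.5574
13 August – 31 December 2000: 141 days at 39 mills → €636,000 × 3.9% × 141/366 = €9,555.6393
Total = €20,112.1967

€20,112.20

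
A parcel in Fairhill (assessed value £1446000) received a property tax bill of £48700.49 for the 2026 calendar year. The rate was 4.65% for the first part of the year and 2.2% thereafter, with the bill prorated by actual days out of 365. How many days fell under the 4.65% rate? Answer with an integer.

174 days

Let d = days at the first rate; then 365 − d days at the second rate.
£1446000 × [4.65%·d + 2.2%·(365−d)] / 365 = £48700.49
Solving gives d = 174, so the new rate took effect on June 24, 2026.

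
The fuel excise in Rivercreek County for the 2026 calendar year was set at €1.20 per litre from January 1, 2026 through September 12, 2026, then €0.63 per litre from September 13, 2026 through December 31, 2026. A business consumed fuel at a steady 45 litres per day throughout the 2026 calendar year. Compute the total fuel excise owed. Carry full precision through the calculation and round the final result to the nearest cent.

January 1 – September 12, 2026: 255 days × 45 litres/day = 11,475 litres at €1.20/litre → €13,770.00
September 13 – December 31, 2026: 110 days × 45 litres/day = 4,950 litres at €0.63/litre → €3,118.50

€16,888.50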